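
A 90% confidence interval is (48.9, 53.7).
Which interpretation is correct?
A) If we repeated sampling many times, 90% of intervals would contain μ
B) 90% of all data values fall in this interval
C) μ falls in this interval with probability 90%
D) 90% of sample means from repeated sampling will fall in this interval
A

A) Correct — this is the frequentist long-run coverage interpretation.
B) Wrong — a CI is about the parameter μ, not individual data values.
C) Wrong — μ is fixed; the randomness lives in the interval, not in μ.
D) Wrong — coverage applies to intervals containing μ, not to future x̄ values.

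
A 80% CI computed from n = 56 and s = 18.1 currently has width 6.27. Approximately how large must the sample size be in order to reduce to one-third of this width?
n ≈ 504

CI width ∝ 1/√n
To reduce width by factor 3, need √n to grow by 3 → need 3² = 9 times as many samples.

Current: n = 56, width = 6.27
New: n = 504, width ≈ 2.07

Width reduced by factor of 6.27/2.07 = 3.03.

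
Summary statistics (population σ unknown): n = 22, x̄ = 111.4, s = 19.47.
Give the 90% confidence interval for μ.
(104.26, 118.54)

t-interval (σ unknown):
df = n - 1 = 21
t* = 1.721 for 90% confidence

Margin of error = t* · s/√n = 1.721 · 19.47/√22 = 7.14

CI: (104.26, 118.54)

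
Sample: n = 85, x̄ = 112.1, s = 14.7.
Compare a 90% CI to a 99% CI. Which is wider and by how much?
99% CI is wider by 3.11

df = 84
90% CI: t* = 1.663, (109.45, 114.75), width = 2 · t* · s/√n = 5.30
99% CI: t* = 2.636, (107.90, 116.30), width = 2 · t* · s/√n = 8.41

The 99% CI is wider by 8.41 - 5.30 = 3.11.
Higher confidence requires a wider interval.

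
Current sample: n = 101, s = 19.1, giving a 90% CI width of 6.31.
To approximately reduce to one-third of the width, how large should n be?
n ≈ 909

CI width ∝ 1/√n
To reduce width by factor 3, need √n to grow by 3 → need 3² = 9 times as many samples.

Current: n = 101, width = 6.31
New: n = 909, width ≈ 2.09

Width reduced by factor of 6.31/2.09 = 3.02.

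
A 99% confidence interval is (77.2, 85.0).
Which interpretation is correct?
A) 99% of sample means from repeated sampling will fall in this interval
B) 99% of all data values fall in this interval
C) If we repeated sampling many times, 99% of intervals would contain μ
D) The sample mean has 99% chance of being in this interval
C

A) Wrong — coverage applies to intervals containing μ, not to future x̄ values.
B) Wrong — a CI is about the parameter μ, not individual data values.
C) Correct — this is the frequentist long-run coverage interpretation.
D) Wrong — x̄ is observed and sits in the interval by construction.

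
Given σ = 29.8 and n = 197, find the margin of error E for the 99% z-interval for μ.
Margin of error = 5.47

Margin of error = z* · σ/√n
= 2.576 · 29.8/√197
= 2.576 · 29.8/14.0357
= 5.47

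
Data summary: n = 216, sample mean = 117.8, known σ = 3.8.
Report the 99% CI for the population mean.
(117.13, 118.47)

z-interval (σ known):
z* = 2.576 for 99% confidence

Margin of error = z* · σ/√n = 2.576 · 3.8/√216 = 0.67

CI: (117.8 - 0.67, 117.8 + 0.67) = (117.13, 118.47)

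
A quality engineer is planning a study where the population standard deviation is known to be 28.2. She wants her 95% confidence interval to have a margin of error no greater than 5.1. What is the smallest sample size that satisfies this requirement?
n ≥ 118

For margin E ≤ 5.1:
n ≥ (z* · σ / E)²
n ≥ (1.960 · 28.2 / 5.1)²
n ≥ 117.45

Minimum n = 118 (rounding up)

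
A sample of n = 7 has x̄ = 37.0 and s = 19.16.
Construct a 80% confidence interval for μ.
(26.57, 47.43)

t-interval (σ unknown):
df = n - 1 = 6
t* = 1.440 for 80% confidence

Margin of error = t* · s/√n = 1.440 · 19.16/√7 = 10.43

CI: (26.57, 47.43)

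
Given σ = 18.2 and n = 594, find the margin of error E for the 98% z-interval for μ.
Margin of error = 1.74

Margin of error = z* · σ/√n
= 2.326 · 18.2/√594
= 2.326 · 18.2/24.3721
= 1.74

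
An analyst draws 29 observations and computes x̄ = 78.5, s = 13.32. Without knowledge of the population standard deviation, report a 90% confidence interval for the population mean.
(74.29, 82.71)

t-interval (σ unknown):
df = n - 1 = 28
t* = 1.701 for 90% confidence

Margin of error = t* · s/√n = 1.701 · 13.32/√29 = 4.21

CI: (74.29, 82.71)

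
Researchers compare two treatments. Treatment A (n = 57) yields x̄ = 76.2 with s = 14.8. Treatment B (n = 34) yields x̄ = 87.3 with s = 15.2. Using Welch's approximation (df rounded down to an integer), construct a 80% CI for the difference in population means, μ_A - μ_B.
(-15.32, -6.88)

Difference: x̄₁ - x̄₂ = -11.10
SE = √(s₁²/n₁ + s₂²/n₂) = √(14.8²/57 + 15.2²/34) = 3.2616
df = 68.05 → 68 (Welch–Satterthwaite, rounded down)
t* = 1.294

CI: -11.10 ± 1.294 · 3.2616 = -11.10 ± 4.22 = (-15.32, -6.88)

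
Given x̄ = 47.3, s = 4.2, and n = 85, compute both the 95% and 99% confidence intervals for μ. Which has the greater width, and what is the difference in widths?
99% CI is wider by 0.59

df = 84
95% CI: t* = 1.989, (46.39, 48.21), width = 2 · t* · s/√n = 1.81
99% CI: t* = 2.636, (46.10, 48.50), width = 2 · t* · s/√n = 2.40

The 99% CI is wider by 2.40 - 1.81 = 0.59.
Higher confidence requires a wider interval.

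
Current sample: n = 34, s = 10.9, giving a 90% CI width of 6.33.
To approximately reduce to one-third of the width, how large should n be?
n ≈ 306

CI width ∝ 1/√n
To reduce width by factor 3, need √n to grow by 3 → need 3² = 9 times as many samples.

Current: n = 34, width = 6.33
New: n = 306, width ≈ 2.06

Width reduced by factor of 6.33/2.06 = 3.07.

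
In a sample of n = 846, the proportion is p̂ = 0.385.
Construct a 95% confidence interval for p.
(0.352, 0.418)

Proportion CI:
SE = √(p̂(1-p̂)/n) = √(0.385 · 0.615 / 846) = 0.01673

z* = 1.960
Margin = z* · SE = 1.960 · 0.01673 = 0.0328

CI: 0.385 ± 0.0328 = (0.352, 0.418)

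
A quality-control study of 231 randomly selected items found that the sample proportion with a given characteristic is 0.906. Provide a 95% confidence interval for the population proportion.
(0.868, 0.944)

Proportion CI:
SE = √(p̂(1-p̂)/n) = √(0.906 · 0.094 / 231) = 0.01920

z* = 1.960
Margin = z* · SE = 1.960 · 0.01920 = 0.0376

CI: 0.906 ± 0.0376 = (0.868, 0.944)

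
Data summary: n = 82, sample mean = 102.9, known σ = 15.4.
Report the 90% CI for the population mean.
(100.10, 105.70)

z-interval (σ known):
z* = 1.645 for 90% confidence

Margin of error = z* · σ/√n = 1.645 · 15.4/√82 = 2.80

CI: (102.9 - 2.80, 102.9 + 2.80) = (100.10, 105.70)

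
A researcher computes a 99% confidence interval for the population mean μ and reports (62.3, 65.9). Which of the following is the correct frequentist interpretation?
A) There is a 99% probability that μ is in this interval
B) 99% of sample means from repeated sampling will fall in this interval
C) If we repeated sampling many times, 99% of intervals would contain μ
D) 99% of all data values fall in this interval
C

A) Wrong — μ is fixed; the randomness lives in the interval, not in μ.
B) Wrong — coverage applies to intervals containing μ, not to future x̄ values.
C) Correct — this is the frequentist long-run coverage interpretation.
D) Wrong — a CI is about the parameter μ, not individual data values.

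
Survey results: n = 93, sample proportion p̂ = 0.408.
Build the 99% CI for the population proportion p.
(0.277, 0.539)

Proportion CI:
SE = √(p̂(1-p̂)/n) = √(0.408 · 0.592 / 93) = 0.05096

z* = 2.576
Margin = z* · SE = 2.576 · 0.05096 = 0.1313

CI: 0.408 ± 0.1313 = (0.277, 0.539)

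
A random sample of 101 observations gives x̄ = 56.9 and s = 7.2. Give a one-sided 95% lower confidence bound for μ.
μ ≥ 55.71

Lower bound (one-sided):
t* = 1.660 (one-sided for 95%)
Lower bound = x̄ - t* · s/√n = 56.9 - 1.660 · 7.2/√101 = 55.71

We are 95% confident that μ ≥ 55.71.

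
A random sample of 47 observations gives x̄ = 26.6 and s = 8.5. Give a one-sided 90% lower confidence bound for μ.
μ ≥ 24.99

Lower bound (one-sided):
t* = 1.300 (one-sided for 90%)
Lower bound = x̄ - t* · s/√n = 26.6 - 1.300 · 8.5/√47 = 24.99

We are 90% confident that μ ≥ 24.99.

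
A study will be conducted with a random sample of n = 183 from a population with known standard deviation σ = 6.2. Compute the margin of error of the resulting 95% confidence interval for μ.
Margin of error = 0.90

Margin of error = z* · σ/√n
= 1.960 · 6.2/√183
= 1.960 · 6.2/13.5277
= 0.90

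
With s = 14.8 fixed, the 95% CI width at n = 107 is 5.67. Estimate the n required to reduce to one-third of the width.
n ≈ 963

CI width ∝ 1/√n
To reduce width by factor 3, need √n to grow by 3 → need 3² = 9 times as many samples.

Current: n = 107, width = 5.67
New: n = 963, width ≈ 1.87

Width reduced by factor of 5.67/1.87 = 3.03.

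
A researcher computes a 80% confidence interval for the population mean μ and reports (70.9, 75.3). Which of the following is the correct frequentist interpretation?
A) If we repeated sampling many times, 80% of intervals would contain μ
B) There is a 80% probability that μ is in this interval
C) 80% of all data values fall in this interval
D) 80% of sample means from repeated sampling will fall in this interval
A

A) Correct — this is the frequentist long-run coverage interpretation.
B) Wrong — μ is fixed; the randomness lives in the interval, not in μ.
C) Wrong — a CI is about the parameter μ, not individual data values.
D) Wrong — coverage applies to intervals containing μ, not to future x̄ values.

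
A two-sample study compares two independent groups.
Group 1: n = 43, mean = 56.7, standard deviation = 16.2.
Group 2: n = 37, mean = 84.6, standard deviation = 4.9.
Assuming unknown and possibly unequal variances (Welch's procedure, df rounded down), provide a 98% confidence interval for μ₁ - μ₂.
(-34.14, -21.66)

Difference: x̄₁ - x̄₂ = -27.90
SE = √(s₁²/n₁ + s₂²/n₂) = √(16.2²/43 + 4.9²/37) = 2.5985
df = 50.74 → 50 (Welch–Satterthwaite, rounded down)
t* = 2.403

CI: -27.90 ± 2.403 · 2.5985 = -27.90 ± 6.24 = (-34.14, -21.66)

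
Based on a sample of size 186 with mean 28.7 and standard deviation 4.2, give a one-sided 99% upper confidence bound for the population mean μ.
μ ≤ 29.42

Upper bound (one-sided):
t* = 2.347 (one-sided for 99%)
Upper bound = x̄ + t* · s/√n = 28.7 + 2.347 · 4.2/√186 = 29.42

We are 99% confident that μ ≤ 29.42.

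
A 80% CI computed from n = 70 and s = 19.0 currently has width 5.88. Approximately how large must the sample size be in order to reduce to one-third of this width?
n ≈ 630

CI width ∝ 1/√n
To reduce width by factor 3, need √n to grow by 3 → need 3² = 9 times as many samples.

Current: n = 70, width = 5.88
New: n = 630, width ≈ 1.94

Width reduced by factor of 5.88/1.94 = 3.03.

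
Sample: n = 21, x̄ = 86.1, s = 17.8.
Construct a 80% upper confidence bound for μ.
μ ≤ 89.44

Upper bound (one-sided):
t* = 0.860 (one-sided for 80%)
Upper bound = x̄ + t* · s/√n = 86.1 + 0.860 · 17.8/√21 = 89.44

We are 80% confident that μ ≤ 89.44.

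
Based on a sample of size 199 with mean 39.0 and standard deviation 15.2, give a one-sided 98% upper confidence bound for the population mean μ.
μ ≤ 41.23

Upper bound (one-sided):
t* = 2.067 (one-sided for 98%)
Upper bound = x̄ + t* · s/√n = 39.0 + 2.067 · 15.2/√199 = 41.23

We are 98% confident that μ ≤ 41.23.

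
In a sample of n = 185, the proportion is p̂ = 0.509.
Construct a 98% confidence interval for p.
(0.424, 0.594)

Proportion CI:
SE = √(p̂(1-p̂)/n) = √(0.509 · 0.491 / 185) = 0.03675

z* = 2.326
Margin = z* · SE = 2.326 · 0.03675 = 0.0855

CI: 0.509 ± 0.0855 = (0.424, 0.594)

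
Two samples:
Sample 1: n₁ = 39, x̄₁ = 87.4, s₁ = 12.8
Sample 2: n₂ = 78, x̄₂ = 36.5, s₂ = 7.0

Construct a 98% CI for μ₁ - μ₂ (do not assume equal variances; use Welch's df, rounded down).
(45.61, 56.19)

Difference: x̄₁ - x̄₂ = 50.90
SE = √(s₁²/n₁ + s₂²/n₂) = √(12.8²/39 + 7.0²/78) = 2.1976
df = 49.67 → 49 (Welch–Satterthwaite, rounded down)
t* = 2.405

CI: 50.90 ± 2.405 · 2.1976 = 50.90 ± 5.29 = (45.61, 56.19)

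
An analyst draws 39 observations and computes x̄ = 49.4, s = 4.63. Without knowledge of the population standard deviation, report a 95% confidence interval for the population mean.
(47.90, 50.90)

t-interval (σ unknown):
df = n - 1 = 38
t* = 2.024 for 95% confidence

Margin of error = t* · s/√n = 2.024 · 4.63/√39 = 1.50

CI: (47.90, 50.90)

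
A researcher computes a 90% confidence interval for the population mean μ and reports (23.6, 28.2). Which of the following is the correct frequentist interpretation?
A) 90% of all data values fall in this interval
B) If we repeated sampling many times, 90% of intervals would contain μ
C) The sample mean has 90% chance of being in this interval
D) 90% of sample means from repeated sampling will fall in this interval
B

A) Wrong — a CI is about the parameter μ, not individual data values.
B) Correct — this is the frequentist long-run coverage interpretation.
C) Wrong — x̄ is observed and sits in the interval by construction.
D) Wrong — coverage applies to intervals containing μ, not to future x̄ values.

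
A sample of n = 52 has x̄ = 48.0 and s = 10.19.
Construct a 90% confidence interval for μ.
(45.63, 50.37)

t-interval (σ unknown):
df = n - 1 = 51
t* = 1.675 for 90% confidence

Margin of error = t* · s/√n = 1.675 · 10.19/√52 = 2.37

CI: (45.63, 50.37)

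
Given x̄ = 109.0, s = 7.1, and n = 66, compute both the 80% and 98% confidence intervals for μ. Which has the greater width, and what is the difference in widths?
98% CI is wider by 1.91

df = 65
80% CI: t* = 1.295, (107.87, 110.13), width = 2 · t* · s/√n = 2.26
98% CI: t* = 2.385, (106.92, 111.08), width = 2 · t* · s/√n = 4.17

The 98% CI is wider by 4.17 - 2.26 = 1.91.
Higher confidence requires a wider interval.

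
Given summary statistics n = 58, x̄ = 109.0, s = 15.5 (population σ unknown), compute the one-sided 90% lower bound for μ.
μ ≥ 106.36

Lower bound (one-sided):
t* = 1.297 (one-sided for 90%)
Lower bound = x̄ - t* · s/√n = 109.0 - 1.297 · 15.5/√58 = 106.36

We are 90% confident that μ ≥ 106.36.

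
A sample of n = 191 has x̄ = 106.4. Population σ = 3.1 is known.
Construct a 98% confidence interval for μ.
(105.88, 106.92)

z-interval (σ known):
z* = 2.326 for 98% confidence

Margin of error = z* · σ/√n = 2.326 · 3.1/√191 = 0.52

CI: (106.4 - 0.52, 106.4 + 0.52) = (105.88, 106.92)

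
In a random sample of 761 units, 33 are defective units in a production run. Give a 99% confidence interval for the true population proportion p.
(0.024, 0.062)

Proportion CI:
p̂ = 33/761 = 0.04336
SE = √(p̂(1-p̂)/n) = √(0.04336 · 0.95664 / 761) = 0.00738

z* = 2.576
Margin = z* · SE = 2.576 · 0.00738 = 0.0190

CI: 0.04336 ± 0.0190 = (0.024, 0.062)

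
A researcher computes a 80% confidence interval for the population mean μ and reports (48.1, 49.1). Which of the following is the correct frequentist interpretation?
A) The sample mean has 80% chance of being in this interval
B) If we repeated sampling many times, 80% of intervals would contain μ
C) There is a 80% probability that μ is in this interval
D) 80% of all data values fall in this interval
B

A) Wrong — x̄ is observed and sits in the interval by construction.
B) Correct — this is the frequentist long-run coverage interpretation.
C) Wrong — μ is fixed; the randomness lives in the interval, not in μ.
D) Wrong — a CI is about the parameter μ, not individual data values.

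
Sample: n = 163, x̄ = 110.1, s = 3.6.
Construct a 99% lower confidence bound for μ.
μ ≥ 109.44

Lower bound (one-sided):
t* = 2.350 (one-sided for 99%)
Lower bound = x̄ - t* · s/√n = 110.1 - 2.350 · 3.6/√163 = 109.44

We are 99% confident that μ ≥ 109.44.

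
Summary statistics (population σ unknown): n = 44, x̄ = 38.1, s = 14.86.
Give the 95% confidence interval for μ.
(33.58, 42.62)

t-interval (σ unknown):
df = n - 1 = 43
t* = 2.017 for 95% confidence

Margin of error = t* · s/√n = 2.017 · 14.86/√44 = 4.52

CI: (33.58, 42.62)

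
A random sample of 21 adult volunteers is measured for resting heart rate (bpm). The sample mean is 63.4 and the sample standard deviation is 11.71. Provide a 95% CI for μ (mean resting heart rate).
(58.07, 68.73)

t-interval (σ unknown):
df = n - 1 = 20
t* = 2.086 for 95% confidence

Margin of error = t* · s/√n = 2.086 · 11.71/√21 = 5.33

CI: (58.07, 68.73)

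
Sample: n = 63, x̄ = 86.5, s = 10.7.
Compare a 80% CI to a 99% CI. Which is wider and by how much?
99% CI is wider by 3.67

df = 62
80% CI: t* = 1.295, (84.75, 88.25), width = 2 · t* · s/√n = 3.49
99% CI: t* = 2.657, (82.92, 90.08), width = 2 · t* · s/√n = 7.16

The 99% CI is wider by 7.16 - 3.49 = 3.67.
Higher confidence requires a wider interval.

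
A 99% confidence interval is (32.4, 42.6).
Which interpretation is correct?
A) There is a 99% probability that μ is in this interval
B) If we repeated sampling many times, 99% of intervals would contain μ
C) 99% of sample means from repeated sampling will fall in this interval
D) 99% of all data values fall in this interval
B

A) Wrong — μ is fixed; the randomness lives in the interval, not in μ.
B) Correct — this is the frequentist long-run coverage interpretation.
C) Wrong — coverage applies to intervals containing μ, not to future x̄ values.
D) Wrong — a CI is about the parameter μ, not individual data values.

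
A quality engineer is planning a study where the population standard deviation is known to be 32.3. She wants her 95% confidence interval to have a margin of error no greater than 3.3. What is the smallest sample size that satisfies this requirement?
n ≥ 369

For margin E ≤ 3.3:
n ≥ (z* · σ / E)²
n ≥ (1.960 · 32.3 / 3.3)²
n ≥ 368.04

Minimum n = 369 (rounding up)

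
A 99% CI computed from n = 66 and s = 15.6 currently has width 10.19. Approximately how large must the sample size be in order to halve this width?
n ≈ 264

CI width ∝ 1/√n
To reduce width by factor 2, need √n to grow by 2 → need 2² = 4 times as many samples.

Current: n = 66, width = 10.19
New: n = 264, width ≈ 4.98

Width reduced by factor of 10.19/4.98 = 2.05.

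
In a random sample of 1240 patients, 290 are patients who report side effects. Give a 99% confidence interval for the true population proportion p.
(0.203, 0.265)

Proportion CI:
p̂ = 290/1240 = 0.23387
SE = √(p̂(1-p̂)/n) = √(0.23387 · 0.76613 / 1240) = 0.01202

z* = 2.576
Margin = z* · SE = 2.576 · 0.01202 = 0.0310

CI: 0.23387 ± 0.0310 = (0.203, 0.265)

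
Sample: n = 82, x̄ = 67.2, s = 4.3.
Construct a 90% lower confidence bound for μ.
μ ≥ 66.59

Lower bound (one-sided):
t* = 1.292 (one-sided for 90%)
Lower bound = x̄ - t* · s/√n = 67.2 - 1.292 · 4.3/√82 = 66.59

We are 90% confident that μ ≥ 66.59.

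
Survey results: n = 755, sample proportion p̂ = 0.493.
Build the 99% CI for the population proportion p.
(0.446, 0.540)

Proportion CI:
SE = √(p̂(1-p̂)/n) = √(0.493 · 0.507 / 755) = 0.01820

z* = 2.576
Margin = z* · SE = 2.576 · 0.01820 = 0.0469

CI: 0.493 ± 0.0469 = (0.446, 0.540)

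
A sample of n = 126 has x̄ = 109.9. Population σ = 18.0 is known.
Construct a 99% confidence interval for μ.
(105.77, 114.03)

z-interval (σ known):
z* = 2.576 for 99% confidence

Margin of error = z* · σ/√n = 2.576 · 18.0/√126 = 4.13

CI: (109.9 - 4.13, 109.9 + 4.13) = (105.77, 114.03)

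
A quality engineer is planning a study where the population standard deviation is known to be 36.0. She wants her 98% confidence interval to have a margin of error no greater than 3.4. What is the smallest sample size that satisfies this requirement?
n ≥ 607

For margin E ≤ 3.4:
n ≥ (z* · σ / E)²
n ≥ (2.326 · 36.0 / 3.4)²
n ≥ 606.55

Minimum n = 607 (rounding up)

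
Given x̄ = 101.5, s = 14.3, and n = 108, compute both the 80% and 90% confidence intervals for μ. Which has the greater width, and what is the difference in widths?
90% CI is wider by 1.02

df = 107
80% CI: t* = 1.290, (99.72, 103.28), width = 2 · t* · s/√n = 3.55
90% CI: t* = 1.659, (99.22, 103.78), width = 2 · t* · s/√n = 4.57

The 90% CI is wider by 4.57 - 3.55 = 1.02.
Higher confidence requires a wider interval.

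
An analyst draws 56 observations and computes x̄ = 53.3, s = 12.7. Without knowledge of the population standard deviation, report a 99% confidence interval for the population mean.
(48.77, 57.83)

t-interval (σ unknown):
df = n - 1 = 55
t* = 2.668 for 99% confidence

Margin of error = t* · s/√n = 2.668 · 12.7/√56 = 4.53

CI: (48.77, 57.83)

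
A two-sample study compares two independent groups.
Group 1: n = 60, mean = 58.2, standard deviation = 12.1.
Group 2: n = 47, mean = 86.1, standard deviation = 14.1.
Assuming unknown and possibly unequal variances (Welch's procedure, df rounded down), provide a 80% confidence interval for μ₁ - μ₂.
(-31.23, -24.57)

Difference: x̄₁ - x̄₂ = -27.90
SE = √(s₁²/n₁ + s₂²/n₂) = √(12.1²/60 + 14.1²/47) = 2.5827
df = 90.82 → 90 (Welch–Satterthwaite, rounded down)
t* = 1.291

CI: -27.90 ± 1.291 · 2.5827 = -27.90 ± 3.33 = (-31.23, -24.57)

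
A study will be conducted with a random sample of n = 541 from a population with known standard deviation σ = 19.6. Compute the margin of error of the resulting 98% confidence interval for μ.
Margin of error = 1.96

Margin of error = z* · σ/√n
= 2.326 · 19.6/√541
= 2.326 · 19.6/23.2594
= 1.96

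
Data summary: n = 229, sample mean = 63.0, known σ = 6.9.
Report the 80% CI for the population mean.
(62.42, 63.58)

z-interval (σ known):
z* = 1.282 for 80% confidence

Margin of error = z* · σ/√n = 1.282 · 6.9/√229 = 0.58

CI: (63.0 - 0.58, 63.0 + 0.58) = (62.42, 63.58)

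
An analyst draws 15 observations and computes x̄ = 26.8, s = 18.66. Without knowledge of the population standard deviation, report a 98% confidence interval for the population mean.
(14.16, 39.44)

t-interval (σ unknown):
df = n - 1 = 14
t* = 2.624 for 98% confidence

Margin of error = t* · s/√n = 2.624 · 18.66/√15 = 12.64

CI: (14.16, 39.44)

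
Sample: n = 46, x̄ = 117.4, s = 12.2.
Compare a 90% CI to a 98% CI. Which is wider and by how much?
98% CI is wider by 2.64

df = 45
90% CI: t* = 1.679, (114.38, 120.42), width = 2 · t* · s/√n = 6.04
98% CI: t* = 2.412, (113.06, 121.74), width = 2 · t* · s/√n = 8.68

The 98% CI is wider by 8.68 - 6.04 = 2.64.
Higher confidence requires a wider interval.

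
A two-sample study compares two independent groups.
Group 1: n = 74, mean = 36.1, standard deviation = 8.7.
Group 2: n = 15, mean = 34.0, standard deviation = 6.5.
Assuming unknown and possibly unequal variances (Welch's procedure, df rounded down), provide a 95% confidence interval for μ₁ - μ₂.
(-1.94, 6.14)

Difference: x̄₁ - x̄₂ = 2.10
SE = √(s₁²/n₁ + s₂²/n₂) = √(8.7²/74 + 6.5²/15) = 1.9595
df = 25.37 → 25 (Welch–Satterthwaite, rounded down)
t* = 2.060

CI: 2.10 ± 2.060 · 1.9595 = 2.10 ± 4.04 = (-1.94, 6.14)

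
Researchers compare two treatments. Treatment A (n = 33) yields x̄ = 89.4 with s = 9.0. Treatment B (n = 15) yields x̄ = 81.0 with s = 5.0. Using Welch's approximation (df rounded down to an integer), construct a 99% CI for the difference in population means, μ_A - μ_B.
(2.93, 13.87)

Difference: x̄₁ - x̄₂ = 8.40
SE = √(s₁²/n₁ + s₂²/n₂) = √(9.0²/33 + 5.0²/15) = 2.0301
df = 43.92 → 43 (Welch–Satterthwaite, rounded down)
t* = 2.695

CI: 8.40 ± 2.695 · 2.0301 = 8.40 ± 5.47 = (2.93, 13.87)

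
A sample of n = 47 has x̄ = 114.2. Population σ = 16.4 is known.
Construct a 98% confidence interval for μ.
(108.64, 119.76)

z-interval (σ known):
z* = 2.326 for 98% confidence

Margin of error = z* · σ/√n = 2.326 · 16.4/√47 = 5.56

CI: (114.2 - 5.56, 114.2 + 5.56) = (108.64, 119.76)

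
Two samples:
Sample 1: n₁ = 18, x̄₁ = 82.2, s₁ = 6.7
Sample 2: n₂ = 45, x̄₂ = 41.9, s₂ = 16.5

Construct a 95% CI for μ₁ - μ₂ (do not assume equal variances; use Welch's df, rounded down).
(34.45, 46.15)

Difference: x̄₁ - x̄₂ = 40.30
SE = √(s₁²/n₁ + s₂²/n₂) = √(6.7²/18 + 16.5²/45) = 2.9230
df = 60.95 → 60 (Welch–Satterthwaite, rounded down)
t* = 2.000

CI: 40.30 ± 2.000 · 2.9230 = 40.30 ± 5.85 = (34.45, 46.15)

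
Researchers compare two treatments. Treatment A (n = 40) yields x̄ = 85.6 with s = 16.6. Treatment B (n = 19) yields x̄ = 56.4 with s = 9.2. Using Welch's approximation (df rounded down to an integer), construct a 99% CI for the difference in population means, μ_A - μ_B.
(20.21, 38.19)

Difference: x̄₁ - x̄₂ = 29.20
SE = √(s₁²/n₁ + s₂²/n₂) = √(16.6²/40 + 9.2²/19) = 3.3680
df = 55.48 → 55 (Welch–Satterthwaite, rounded down)
t* = 2.668

CI: 29.20 ± 2.668 · 3.3680 = 29.20 ± 8.99 = (20.21, 38.19)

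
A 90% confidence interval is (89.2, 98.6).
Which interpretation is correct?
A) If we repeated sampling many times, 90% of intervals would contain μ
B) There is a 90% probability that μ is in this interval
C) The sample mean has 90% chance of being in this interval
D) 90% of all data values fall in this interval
A

A) Correct — this is the frequentist long-run coverage interpretation.
B) Wrong — μ is fixed; the randomness lives in the interval, not in μ.
C) Wrong — x̄ is observed and sits in the interval by construction.
D) Wrong — a CI is about the parameter μ, not individual data values.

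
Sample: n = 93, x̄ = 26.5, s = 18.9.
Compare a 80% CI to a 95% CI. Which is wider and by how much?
95% CI is wider by 2.72

df = 92
80% CI: t* = 1.291, (23.97, 29.03), width = 2 · t* · s/√n = 5.06
95% CI: t* = 1.986, (22.61, 30.39), width = 2 · t* · s/√n = 7.78

The 95% CI is wider by 7.78 - 5.06 = 2.72.
Higher confidence requires a wider interval.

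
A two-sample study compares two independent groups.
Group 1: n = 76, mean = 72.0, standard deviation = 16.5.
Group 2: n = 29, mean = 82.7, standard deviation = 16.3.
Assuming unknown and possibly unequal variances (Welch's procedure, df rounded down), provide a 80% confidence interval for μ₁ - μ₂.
(-15.33, -6.07)

Difference: x̄₁ - x̄₂ = -10.70
SE = √(s₁²/n₁ + s₂²/n₂) = √(16.5²/76 + 16.3²/29) = 3.5699
df = 51.25 → 51 (Welch–Satterthwaite, rounded down)
t* = 1.298

CI: -10.70 ± 1.298 · 3.5699 = -10.70 ± 4.63 = (-15.33, -6.07)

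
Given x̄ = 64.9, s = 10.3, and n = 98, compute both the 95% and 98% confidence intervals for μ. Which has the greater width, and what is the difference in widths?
98% CI is wider by 0.79

df = 97
95% CI: t* = 1.985, (62.83, 66.97), width = 2 · t* · s/√n = 4.13
98% CI: t* = 2.365, (62.44, 67.36), width = 2 · t* · s/√n = 4.92

The 98% CI is wider by 4.92 - 4.13 = 0.79.
Higher confidence requires a wider interval.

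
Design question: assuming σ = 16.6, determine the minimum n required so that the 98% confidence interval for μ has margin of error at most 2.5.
n ≥ 239

For margin E ≤ 2.5:
n ≥ (z* · σ / E)²
n ≥ (2.326 · 16.6 / 2.5)²
n ≥ 238.54

Minimum n = 239 (rounding up)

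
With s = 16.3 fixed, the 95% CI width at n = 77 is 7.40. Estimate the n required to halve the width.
n ≈ 308

CI width ∝ 1/√n
To reduce width by factor 2, need √n to grow by 2 → need 2² = 4 times as many samples.

Current: n = 77, width = 7.40
New: n = 308, width ≈ 3.66

Width reduced by factor of 7.40/3.66 = 2.02.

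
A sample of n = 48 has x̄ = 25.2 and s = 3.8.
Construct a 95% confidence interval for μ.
(24.10, 26.30)

t-interval (σ unknown):
df = n - 1 = 47
t* = 2.012 for 95% confidence

Margin of error = t* · s/√n = 2.012 · 3.8/√48 = 1.10

CI: (24.10, 26.30)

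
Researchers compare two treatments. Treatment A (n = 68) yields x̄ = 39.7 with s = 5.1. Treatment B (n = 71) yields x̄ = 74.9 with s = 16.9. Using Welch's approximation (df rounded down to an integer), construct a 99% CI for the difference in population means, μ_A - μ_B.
(-40.73, -29.67)

Difference: x̄₁ - x̄₂ = -35.20
SE = √(s₁²/n₁ + s₂²/n₂) = √(5.1²/68 + 16.9²/71) = 2.0989
df = 83.16 → 83 (Welch–Satterthwaite, rounded down)
t* = 2.636

CI: -35.20 ± 2.636 · 2.0989 = -35.20 ± 5.53 = (-40.73, -29.67)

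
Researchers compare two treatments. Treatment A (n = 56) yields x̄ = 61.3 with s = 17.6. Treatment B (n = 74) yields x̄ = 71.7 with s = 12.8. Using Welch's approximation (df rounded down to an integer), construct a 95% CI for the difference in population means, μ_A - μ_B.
(-15.92, -4.88)

Difference: x̄₁ - x̄₂ = -10.40
SE = √(s₁²/n₁ + s₂²/n₂) = √(17.6²/56 + 12.8²/74) = 2.7831
df = 96.23 → 96 (Welch–Satterthwaite, rounded down)
t* = 1.985

CI: -10.40 ± 1.985 · 2.7831 = -10.40 ± 5.52 = (-15.92, -4.88)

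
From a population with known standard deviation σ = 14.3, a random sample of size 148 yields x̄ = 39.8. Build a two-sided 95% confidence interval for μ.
(37.50, 42.10)

z-interval (σ known):
z* = 1.960 for 95% confidence

Margin of error = z* · σ/√n = 1.960 · 14.3/√148 = 2.30

CI: (39.8 - 2.30, 39.8 + 2.30) = (37.50, 42.10)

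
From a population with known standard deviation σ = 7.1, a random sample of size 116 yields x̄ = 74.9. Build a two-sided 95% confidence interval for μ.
(73.61, 76.19)

z-interval (σ known):
z* = 1.960 for 95% confidence

Margin of error = z* · σ/√n = 1.960 · 7.1/√116 = 1.29

CI: (74.9 - 1.29, 74.9 + 1.29) = (73.61, 76.19)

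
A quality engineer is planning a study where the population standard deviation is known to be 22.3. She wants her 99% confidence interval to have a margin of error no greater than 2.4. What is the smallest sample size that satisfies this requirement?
n ≥ 573

For margin E ≤ 2.4:
n ≥ (z* · σ / E)²
n ≥ (2.576 · 22.3 / 2.4)²
n ≥ 572.90

Minimum n = 573 (rounding up)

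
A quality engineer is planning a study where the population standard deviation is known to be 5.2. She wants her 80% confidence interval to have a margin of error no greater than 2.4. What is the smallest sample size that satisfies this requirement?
n ≥ 8

For margin E ≤ 2.4:
n ≥ (z* · σ / E)²
n ≥ (1.282 · 5.2 / 2.4)²
n ≥ 7.72

Minimum n = 8 (rounding up)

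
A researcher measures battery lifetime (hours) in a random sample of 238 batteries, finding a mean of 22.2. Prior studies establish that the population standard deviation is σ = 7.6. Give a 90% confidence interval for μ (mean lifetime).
(21.39, 23.01)

z-interval (σ known):
z* = 1.645 for 90% confidence

Margin of error = z* · σ/√n = 1.645 · 7.6/√238 = 0.81

CI: (22.2 - 0.81, 22.2 + 0.81) = (21.39, 23.01)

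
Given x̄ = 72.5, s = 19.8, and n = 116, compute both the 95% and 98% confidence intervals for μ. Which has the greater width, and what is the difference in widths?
98% CI is wider by 1.39

df = 115
95% CI: t* = 1.981, (68.86, 76.14), width = 2 · t* · s/√n = 7.28
98% CI: t* = 2.359, (68.16, 76.84), width = 2 · t* · s/√n = 8.67

The 98% CI is wider by 8.67 - 7.28 = 1.39.
Higher confidence requires a wider interval.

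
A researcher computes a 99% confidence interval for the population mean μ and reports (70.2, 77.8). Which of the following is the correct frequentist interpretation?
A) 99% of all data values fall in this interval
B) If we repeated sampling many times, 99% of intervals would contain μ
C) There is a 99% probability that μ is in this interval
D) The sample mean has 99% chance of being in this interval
B

A) Wrong — a CI is about the parameter μ, not individual data values.
B) Correct — this is the frequentist long-run coverage interpretation.
C) Wrong — μ is fixed; the randomness lives in the interval, not in μ.
D) Wrong — x̄ is observed and sits in the interval by construction.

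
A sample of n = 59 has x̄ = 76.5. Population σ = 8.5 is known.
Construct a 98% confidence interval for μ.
(73.93, 79.07)

z-interval (σ known):
z* = 2.326 for 98% confidence

Margin of error = z* · σ/√n = 2.326 · 8.5/√59 = 2.57

CI: (76.5 - 2.57, 76.5 + 2.57) = (73.93, 79.07)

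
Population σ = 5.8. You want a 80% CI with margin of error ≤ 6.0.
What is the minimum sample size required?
n ≥ 2

For margin E ≤ 6.0:
n ≥ (z* · σ / E)²
n ≥ (1.282 · 5.8 / 6.0)²
n ≥ 1.54

Minimum n = 2 (rounding up)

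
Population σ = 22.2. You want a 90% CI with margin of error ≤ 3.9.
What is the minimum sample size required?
n ≥ 88

For margin E ≤ 3.9:
n ≥ (z* · σ / E)²
n ≥ (1.645 · 22.2 / 3.9)²
n ≥ 87.68

Minimum n = 88 (rounding up)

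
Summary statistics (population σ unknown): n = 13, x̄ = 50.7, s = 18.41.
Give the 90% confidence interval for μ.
(41.60, 59.80)

t-interval (σ unknown):
df = n - 1 = 12
t* = 1.782 for 90% confidence

Margin of error = t* · s/√n = 1.782 · 18.41/√13 = 9.10

CI: (41.60, 59.80)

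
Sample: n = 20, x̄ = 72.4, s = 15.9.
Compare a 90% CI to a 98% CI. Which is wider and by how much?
98% CI is wider by 5.76

df = 19
90% CI: t* = 1.729, (66.25, 78.55), width = 2 · t* · s/√n = 12.29
98% CI: t* = 2.539, (63.37, 81.43), width = 2 · t* · s/√n = 18.05

The 98% CI is wider by 18.05 - 12.29 = 5.76.
Higher confidence requires a wider interval.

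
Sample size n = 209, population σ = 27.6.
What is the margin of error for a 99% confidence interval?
Margin of error = 4.92

Margin of error = z* · σ/√n
= 2.576 · 27.6/√209
= 2.576 · 27.6/14.4568
= 4.92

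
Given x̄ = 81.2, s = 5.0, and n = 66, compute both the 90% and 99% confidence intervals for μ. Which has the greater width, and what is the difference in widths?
99% CI is wider by 1.22

df = 65
90% CI: t* = 1.669, (80.17, 82.23), width = 2 · t* · s/√n = 2.05
99% CI: t* = 2.654, (79.57, 82.83), width = 2 · t* · s/√n = 3.27

The 99% CI is wider by 3.27 - 2.05 = 1.22.
Higher confidence requires a wider interval.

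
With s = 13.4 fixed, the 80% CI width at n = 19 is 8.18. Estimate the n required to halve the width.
n ≈ 76

CI width ∝ 1/√n
To reduce width by factor 2, need √n to grow by 2 → need 2² = 4 times as many samples.

Current: n = 19, width = 8.18
New: n = 76, width ≈ 3.97

Width reduced by factor of 8.18/3.97 = 2.06.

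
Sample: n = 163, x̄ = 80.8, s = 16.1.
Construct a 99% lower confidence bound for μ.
μ ≥ 77.84

Lower bound (one-sided):
t* = 2.350 (one-sided for 99%)
Lower bound = x̄ - t* · s/√n = 80.8 - 2.350 · 16.1/√163 = 77.84

We are 99% confident that μ ≥ 77.84.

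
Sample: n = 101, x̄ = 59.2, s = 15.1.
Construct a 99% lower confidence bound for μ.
μ ≥ 55.65

Lower bound (one-sided):
t* = 2.364 (one-sided for 99%)
Lower bound = x̄ - t* · s/√n = 59.2 - 2.364 · 15.1/√101 = 55.65

We are 99% confident that μ ≥ 55.65.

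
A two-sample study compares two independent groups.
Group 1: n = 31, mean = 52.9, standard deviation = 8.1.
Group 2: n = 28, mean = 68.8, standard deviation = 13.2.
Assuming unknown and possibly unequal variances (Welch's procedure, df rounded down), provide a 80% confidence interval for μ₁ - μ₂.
(-19.66, -12.14)

Difference: x̄₁ - x̄₂ = -15.90
SE = √(s₁²/n₁ + s₂²/n₂) = √(8.1²/31 + 13.2²/28) = 2.8878
df = 43.92 → 43 (Welch–Satterthwaite, rounded down)
t* = 1.302

CI: -15.90 ± 1.302 · 2.8878 = -15.90 ± 3.76 = (-19.66, -12.14)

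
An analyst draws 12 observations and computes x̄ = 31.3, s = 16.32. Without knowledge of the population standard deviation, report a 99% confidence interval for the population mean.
(16.67, 45.93)

t-interval (σ unknown):
df = n - 1 = 11
t* = 3.106 for 99% confidence

Margin of error = t* · s/√n = 3.106 · 16.32/√12 = 14.63

CI: (16.67, 45.93)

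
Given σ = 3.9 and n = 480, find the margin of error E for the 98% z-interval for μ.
Margin of error = 0.41

Margin of error = z* · σ/√n
= 2.326 · 3.9/√480
= 2.326 · 3.9/21.9089
= 0.41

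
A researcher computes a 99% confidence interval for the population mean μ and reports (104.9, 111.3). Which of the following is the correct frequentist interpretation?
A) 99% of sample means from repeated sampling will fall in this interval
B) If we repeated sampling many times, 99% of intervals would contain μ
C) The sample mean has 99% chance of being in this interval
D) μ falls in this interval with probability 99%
B

A) Wrong — coverage applies to intervals containing μ, not to future x̄ values.
B) Correct — this is the frequentist long-run coverage interpretation.
C) Wrong — x̄ is observed and sits in the interval by construction.
D) Wrong — μ is fixed; the randomness lives in the interval, not in μ.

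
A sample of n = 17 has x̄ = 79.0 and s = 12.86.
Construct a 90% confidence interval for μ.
(73.55, 84.45)

t-interval (σ unknown):
df = n - 1 = 16
t* = 1.746 for 90% confidence

Margin of error = t* · s/√n = 1.746 · 12.86/√17 = 5.45

CI: (73.55, 84.45)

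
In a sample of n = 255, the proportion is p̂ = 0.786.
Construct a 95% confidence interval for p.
(0.736, 0.836)

Proportion CI:
SE = √(p̂(1-p̂)/n) = √(0.786 · 0.214 / 255) = 0.02568

z* = 1.960
Margin = z* · SE = 1.960 · 0.02568 = 0.0503

CI: 0.786 ± 0.0503 = (0.736, 0.836)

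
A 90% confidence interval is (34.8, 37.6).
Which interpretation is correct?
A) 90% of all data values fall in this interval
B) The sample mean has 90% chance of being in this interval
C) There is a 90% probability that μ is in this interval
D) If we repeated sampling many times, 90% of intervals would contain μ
D

A) Wrong — a CI is about the parameter μ, not individual data values.
B) Wrong — x̄ is observed and sits in the interval by construction.
C) Wrong — μ is fixed; the randomness lives in the interval, not in μ.
D) Correct — this is the frequentist long-run coverage interpretation.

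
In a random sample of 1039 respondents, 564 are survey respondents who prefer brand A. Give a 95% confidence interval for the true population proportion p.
(0.513, 0.573)

Proportion CI:
p̂ = 564/1039 = 0.54283
SE = √(p̂(1-p̂)/n) = √(0.54283 · 0.45717 / 1039) = 0.01545

z* = 1.960
Margin = z* · SE = 1.960 · 0.01545 = 0.0303

CI: 0.54283 ± 0.0303 = (0.513, 0.573)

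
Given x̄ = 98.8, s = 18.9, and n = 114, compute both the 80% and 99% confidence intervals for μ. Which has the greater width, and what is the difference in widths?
99% CI is wider by 4.72

df = 113
80% CI: t* = 1.289, (96.52, 101.08), width = 2 · t* · s/√n = 4.56
99% CI: t* = 2.620, (94.16, 103.44), width = 2 · t* · s/√n = 9.28

The 99% CI is wider by 9.28 - 4.56 = 4.72.
Higher confidence requires a wider interval.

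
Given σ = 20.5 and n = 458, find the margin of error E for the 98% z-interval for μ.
Margin of error = 2.23

Margin of error = z* · σ/√n
= 2.326 · 20.5/√458
= 2.326 · 20.5/21.4009
= 2.23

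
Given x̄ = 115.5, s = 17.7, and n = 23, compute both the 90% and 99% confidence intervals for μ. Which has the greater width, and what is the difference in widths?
99% CI is wider by 8.14

df = 22
90% CI: t* = 1.717, (109.16, 121.84), width = 2 · t* · s/√n = 12.67
99% CI: t* = 2.819, (105.10, 125.90), width = 2 · t* · s/√n = 20.81

The 99% CI is wider by 20.81 - 12.67 = 8.14.
Higher confidence requires a wider interval.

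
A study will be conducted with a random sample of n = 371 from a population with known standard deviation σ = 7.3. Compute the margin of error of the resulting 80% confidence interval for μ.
Margin of error = 0.49

Margin of error = z* · σ/√n
= 1.282 · 7.3/√371
= 1.282 · 7.3/19.2614
= 0.49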